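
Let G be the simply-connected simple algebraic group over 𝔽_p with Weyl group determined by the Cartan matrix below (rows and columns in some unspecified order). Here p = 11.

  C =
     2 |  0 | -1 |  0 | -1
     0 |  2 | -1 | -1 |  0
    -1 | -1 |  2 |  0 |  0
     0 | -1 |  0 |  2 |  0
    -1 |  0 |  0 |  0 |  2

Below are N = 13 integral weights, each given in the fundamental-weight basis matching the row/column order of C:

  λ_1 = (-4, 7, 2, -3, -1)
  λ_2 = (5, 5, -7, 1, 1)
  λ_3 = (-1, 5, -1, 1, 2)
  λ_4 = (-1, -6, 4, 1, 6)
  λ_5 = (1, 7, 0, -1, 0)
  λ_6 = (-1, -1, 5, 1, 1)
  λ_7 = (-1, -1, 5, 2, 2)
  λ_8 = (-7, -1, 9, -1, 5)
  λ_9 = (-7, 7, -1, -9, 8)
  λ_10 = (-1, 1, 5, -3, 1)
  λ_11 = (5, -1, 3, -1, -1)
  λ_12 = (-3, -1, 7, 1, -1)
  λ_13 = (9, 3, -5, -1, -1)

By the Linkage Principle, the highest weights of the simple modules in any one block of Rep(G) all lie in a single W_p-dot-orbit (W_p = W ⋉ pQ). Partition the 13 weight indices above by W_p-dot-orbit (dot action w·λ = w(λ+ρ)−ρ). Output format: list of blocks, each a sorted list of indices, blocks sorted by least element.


A_5 Cartan matrix, 5 simple roots permuted; ρ=(1,1,1,1,1).

λ_j+ρ reflected into Ā_11 (⟨·,θ^∨⟩≤11); 5-tuples as given:

  λ_1 → (0, 6, 0, 2, 3);  λ_2 → (0, 0, 6, 2, 2);  λ_3 → (0, 6, 0, 2, 3);  λ_4 → (0, 2, 0, 2, 6);  λ_5 → (2, 7, 1, 1, 0);  λ_6 → (0, 0, 6, 2, 2);  λ_7 → (0, 0, 6, 2, 2);  λ_8 → (6, 0, 4, 0, 0);  λ_9 → (0, 6, 0, 2, 3);  λ_10 → (0, 0, 6, 2, 2);  λ_11 → (6, 0, 4, 0, 0);  λ_12 → (0, 0, 6, 2, 2);  λ_13 → (6, 0, 4, 0, 0)

The 13 indices split into 5 linkage classes (same alcove rep ⇔ same W_11-dot-orbit):

[[1, 3, 9], [2, 6, 7, 10, 12], [4], [5], [8, 11, 13]]


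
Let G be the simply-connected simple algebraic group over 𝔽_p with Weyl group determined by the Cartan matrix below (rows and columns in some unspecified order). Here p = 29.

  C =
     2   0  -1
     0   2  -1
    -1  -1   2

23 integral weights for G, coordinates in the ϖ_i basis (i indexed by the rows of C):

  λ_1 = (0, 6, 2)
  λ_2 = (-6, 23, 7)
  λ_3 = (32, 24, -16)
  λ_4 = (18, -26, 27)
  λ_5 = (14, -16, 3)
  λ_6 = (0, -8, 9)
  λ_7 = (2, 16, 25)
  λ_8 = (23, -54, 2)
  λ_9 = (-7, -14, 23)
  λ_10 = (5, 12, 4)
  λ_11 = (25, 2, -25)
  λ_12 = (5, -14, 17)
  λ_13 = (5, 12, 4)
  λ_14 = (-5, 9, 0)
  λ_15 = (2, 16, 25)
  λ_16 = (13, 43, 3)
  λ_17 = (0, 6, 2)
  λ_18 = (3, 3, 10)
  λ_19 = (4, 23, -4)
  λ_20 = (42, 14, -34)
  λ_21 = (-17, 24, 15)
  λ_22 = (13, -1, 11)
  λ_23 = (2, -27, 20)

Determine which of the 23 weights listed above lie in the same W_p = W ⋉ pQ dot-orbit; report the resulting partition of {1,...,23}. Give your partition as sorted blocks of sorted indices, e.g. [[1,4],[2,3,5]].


C ↔ A_3 under row/col permutation; |W(A_3)| = 24.

λ_j+ρ reflected into Ā_29 (⟨·,θ^∨⟩≤29); 3-tuples as given:

  λ_1 → (1, 7, 3);  λ_2 → (2, 21, 3);  λ_3 → (4, 4, 11);  λ_4 → (1, 7, 3);  λ_5 → (4, 4, 11);  λ_6 → (1, 7, 3);  λ_7 → (14, 0, 12);  λ_8 → (2, 21, 3);  λ_9 → (6, 13, 5);  λ_10 → (6, 13, 5);  λ_11 → (2, 21, 3);  λ_12 → (6, 13, 5);  λ_13 → (6, 13, 5);  λ_14 → (1, 7, 3);  λ_15 → (14, 0, 12);  λ_16 → (4, 4, 11);  λ_17 → (1, 7, 3);  λ_18 → (4, 4, 11);  λ_19 → (2, 21, 3);  λ_20 → (4, 4, 11);  λ_21 → (4, 13, 0);  λ_22 → (14, 0, 12);  λ_23 → (2, 21, 3)

Partition of {1..23} into 6 W_29-dot-orbits:

[[1, 4, 6, 14, 17], [2, 8, 11, 19, 23], [3, 5, 16, 18, 20], [7, 15, 22], [9, 10, 12, 13], [21]]


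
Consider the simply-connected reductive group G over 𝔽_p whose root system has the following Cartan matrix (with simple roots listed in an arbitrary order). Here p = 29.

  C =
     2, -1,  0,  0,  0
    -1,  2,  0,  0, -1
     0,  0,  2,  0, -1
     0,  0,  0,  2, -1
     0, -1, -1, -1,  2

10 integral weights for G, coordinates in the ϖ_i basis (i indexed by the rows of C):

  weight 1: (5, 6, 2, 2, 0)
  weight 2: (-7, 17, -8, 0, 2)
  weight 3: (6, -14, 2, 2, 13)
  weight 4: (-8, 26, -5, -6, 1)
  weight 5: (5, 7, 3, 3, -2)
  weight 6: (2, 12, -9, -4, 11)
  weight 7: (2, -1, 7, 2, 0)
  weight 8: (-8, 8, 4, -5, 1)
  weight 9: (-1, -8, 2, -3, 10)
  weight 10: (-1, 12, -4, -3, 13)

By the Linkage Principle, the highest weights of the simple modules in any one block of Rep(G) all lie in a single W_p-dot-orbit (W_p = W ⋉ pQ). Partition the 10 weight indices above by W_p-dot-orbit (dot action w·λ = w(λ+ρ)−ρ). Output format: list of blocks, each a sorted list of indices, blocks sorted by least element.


C ↔ D_5 under row/col permutation; |W(D_5)| = 1920.

Each λ_j+ρ reduced to Ā_29; 5-tuples below use C's row order:

  λ_1 → (6, 7, 3, 3, 1);  λ_2 → (6, 7, 3, 3, 1);  λ_3 → (6, 7, 3, 3, 1);  λ_4 → (7, 0, 3, 2, 2);  λ_5 → (6, 7, 3, 3, 1);  λ_6 → (3, 0, 8, 3, 1);  λ_7 → (3, 0, 8, 3, 1);  λ_8 → (7, 0, 3, 2, 2);  λ_9 → (7, 0, 3, 2, 2);  λ_10 → (7, 0, 3, 2, 2)

Linkage partition of the 10 weights (3 classes, p=29):

[[1, 2, 3, 5], [4, 8, 9, 10], [6, 7]]


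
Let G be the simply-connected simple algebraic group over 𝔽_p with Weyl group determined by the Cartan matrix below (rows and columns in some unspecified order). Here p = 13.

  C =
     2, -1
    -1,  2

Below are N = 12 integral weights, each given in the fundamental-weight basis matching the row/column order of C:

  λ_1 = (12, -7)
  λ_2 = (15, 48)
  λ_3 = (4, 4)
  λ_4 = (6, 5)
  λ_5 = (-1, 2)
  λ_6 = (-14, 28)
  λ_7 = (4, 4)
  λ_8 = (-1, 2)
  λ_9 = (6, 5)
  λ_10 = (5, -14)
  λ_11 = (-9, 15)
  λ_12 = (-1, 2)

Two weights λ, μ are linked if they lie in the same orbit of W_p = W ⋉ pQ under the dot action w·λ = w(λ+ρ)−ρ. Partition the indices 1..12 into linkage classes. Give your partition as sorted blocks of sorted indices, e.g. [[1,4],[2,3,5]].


Cartan matrix: type A_2 (|W|=6); un-permuting the 2 rows.

λ_j+ρ reflected into Ā_13 (⟨·,θ^∨⟩≤13); 2-tuples as given:

  1: (7, 6) · 2: (0, 3) · 3: (5, 5) · 4: (7, 6) · 5: (0, 3) · 6: (0, 3) · 7: (5, 5) · 8: (0, 3) · 9: (7, 6) · 10: (7, 6) · 11: (5, 5) · 12: (0, 3)

Partition of {1..12} into 3 W_13-dot-orbits:

[[1, 4, 9, 10], [2, 5, 6, 8, 12], [3, 7, 11]]


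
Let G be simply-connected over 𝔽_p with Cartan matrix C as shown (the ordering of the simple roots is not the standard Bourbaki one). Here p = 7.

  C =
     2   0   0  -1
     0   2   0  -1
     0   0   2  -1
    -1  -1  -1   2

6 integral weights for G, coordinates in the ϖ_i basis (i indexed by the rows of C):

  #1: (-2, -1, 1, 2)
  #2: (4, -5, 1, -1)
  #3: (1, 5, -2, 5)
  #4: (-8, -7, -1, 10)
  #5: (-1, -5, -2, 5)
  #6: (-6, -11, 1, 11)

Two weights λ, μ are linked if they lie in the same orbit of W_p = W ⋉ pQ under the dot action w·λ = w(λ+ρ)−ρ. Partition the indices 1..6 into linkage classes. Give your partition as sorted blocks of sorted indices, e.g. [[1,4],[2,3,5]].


Type D_4, rank 4, |W|=192; reorder rows/cols to standard.

Each λ_j+ρ reduced to Ā_7; 4-tuples below use C's row order:

  [1] (1, 0, 2, 2) · [2] (1, 0, 2, 2) · [3] (0, 4, 1, 1) · [4] (1, 0, 2, 2) · [5] (0, 4, 1, 1) · [6] (1, 0, 2, 2)

Linkage partition of the 6 weights (2 classes, p=7):

[[1, 2, 4, 6], [3, 5]]


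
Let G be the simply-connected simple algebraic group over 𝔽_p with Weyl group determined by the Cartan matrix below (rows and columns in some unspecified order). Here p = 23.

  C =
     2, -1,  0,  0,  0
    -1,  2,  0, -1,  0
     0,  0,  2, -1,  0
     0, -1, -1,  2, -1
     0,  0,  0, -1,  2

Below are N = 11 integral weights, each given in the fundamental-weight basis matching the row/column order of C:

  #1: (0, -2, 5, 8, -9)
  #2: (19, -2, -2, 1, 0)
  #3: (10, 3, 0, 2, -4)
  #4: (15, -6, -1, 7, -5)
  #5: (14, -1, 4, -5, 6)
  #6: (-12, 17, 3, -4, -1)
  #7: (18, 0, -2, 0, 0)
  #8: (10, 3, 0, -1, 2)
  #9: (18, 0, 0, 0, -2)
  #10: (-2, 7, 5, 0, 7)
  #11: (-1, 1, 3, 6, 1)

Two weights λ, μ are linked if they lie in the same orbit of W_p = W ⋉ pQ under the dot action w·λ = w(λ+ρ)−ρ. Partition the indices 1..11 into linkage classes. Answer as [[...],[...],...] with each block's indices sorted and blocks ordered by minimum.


D_5 Cartan matrix, 5 simple roots permuted; ρ=(1,1,1,1,1).

Folding the 11 weights λ_j+ρ into Ā_23 (reps in the given 5-coord order):

    1: (0, 1, 6, 0, 8)
    2: (19, 1, 1, 0, 1)
    3: (11, 4, 1, 0, 3)
    4: (11, 4, 1, 0, 3)
    5: (11, 4, 1, 0, 3)
    6: (11, 4, 1, 0, 3)
    7: (19, 1, 1, 0, 1)
    8: (11, 4, 1, 0, 3)
    9: (19, 1, 1, 0, 1)
    10: (0, 1, 6, 0, 8)
    11: (0, 1, 4, 7, 2)

Linkage partition of the 11 weights (4 classes, p=23):

[[1, 10], [2, 7, 9], [3, 4, 5, 6, 8], [11]]


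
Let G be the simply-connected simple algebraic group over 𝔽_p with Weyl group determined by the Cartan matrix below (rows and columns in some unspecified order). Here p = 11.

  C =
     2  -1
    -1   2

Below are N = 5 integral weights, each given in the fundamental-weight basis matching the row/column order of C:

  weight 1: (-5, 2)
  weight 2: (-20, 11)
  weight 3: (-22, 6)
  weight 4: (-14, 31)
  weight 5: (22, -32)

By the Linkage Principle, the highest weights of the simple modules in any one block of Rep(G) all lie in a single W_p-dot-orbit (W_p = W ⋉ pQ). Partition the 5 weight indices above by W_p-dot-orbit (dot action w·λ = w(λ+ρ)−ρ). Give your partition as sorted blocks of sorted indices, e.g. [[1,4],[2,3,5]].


Root system A_2: the 2×2 matrix C matches after relabeling.

λ_j+ρ reflected into Ā_11 (⟨·,θ^∨⟩≤11); 2-tuples as given:

  λ_1 → (3, 1)
  λ_2 → (3, 1)
  λ_3 → (3, 1)
  λ_4 → (2, 8)
  λ_5 → (2, 8)

Grouping the 5 weights by Ā_11-representative: 2 linkage classes.

[[1, 2, 3], [4, 5]]


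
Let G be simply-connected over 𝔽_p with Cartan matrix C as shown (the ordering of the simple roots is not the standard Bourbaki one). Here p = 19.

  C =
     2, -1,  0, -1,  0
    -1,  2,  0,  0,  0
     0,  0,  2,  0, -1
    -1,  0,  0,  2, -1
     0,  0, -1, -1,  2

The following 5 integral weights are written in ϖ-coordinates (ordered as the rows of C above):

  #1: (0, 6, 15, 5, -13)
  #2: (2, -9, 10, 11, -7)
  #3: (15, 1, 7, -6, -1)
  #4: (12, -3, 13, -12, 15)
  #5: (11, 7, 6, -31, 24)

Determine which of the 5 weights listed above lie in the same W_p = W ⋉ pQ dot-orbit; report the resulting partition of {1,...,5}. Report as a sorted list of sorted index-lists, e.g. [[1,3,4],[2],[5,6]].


C ↔ A_5 under row/col permutation; |W(A_5)| = 720.

W_19-reps of the 5 weights in Ā_19 (same 5-coord order as C):

    λ_1 → (5, 2, 4, 1, 6)
    λ_2 → (5, 2, 4, 1, 6)
    λ_3 → (11, 0, 1, 0, 5)
    λ_4 → (11, 0, 1, 0, 5)
    λ_5 → (5, 2, 4, 1, 6)

2 distinct reps among the 5 weights ⇒ 2 W_19-linkage classes:

[[1, 2, 5], [3, 4]]


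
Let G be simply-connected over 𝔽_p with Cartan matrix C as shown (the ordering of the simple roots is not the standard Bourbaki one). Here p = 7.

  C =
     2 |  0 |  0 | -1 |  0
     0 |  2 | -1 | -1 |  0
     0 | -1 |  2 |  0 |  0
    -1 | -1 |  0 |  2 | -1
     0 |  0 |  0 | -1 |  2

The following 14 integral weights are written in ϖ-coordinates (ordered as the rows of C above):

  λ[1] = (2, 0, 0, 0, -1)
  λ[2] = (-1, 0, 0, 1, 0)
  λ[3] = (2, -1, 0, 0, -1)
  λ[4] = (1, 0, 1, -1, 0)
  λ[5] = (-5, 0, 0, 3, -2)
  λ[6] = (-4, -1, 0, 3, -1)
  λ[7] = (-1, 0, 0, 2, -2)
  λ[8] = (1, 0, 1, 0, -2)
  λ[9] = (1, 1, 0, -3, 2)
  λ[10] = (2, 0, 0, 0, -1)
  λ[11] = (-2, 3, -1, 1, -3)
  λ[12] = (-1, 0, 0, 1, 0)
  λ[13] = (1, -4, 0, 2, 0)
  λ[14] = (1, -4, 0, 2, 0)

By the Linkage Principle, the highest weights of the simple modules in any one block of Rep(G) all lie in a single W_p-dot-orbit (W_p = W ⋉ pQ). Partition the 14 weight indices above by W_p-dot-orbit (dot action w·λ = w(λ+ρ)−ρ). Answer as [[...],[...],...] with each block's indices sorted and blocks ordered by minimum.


Cartan matrix: type D_5 (|W|=1920); un-permuting the 5 rows.

Folding the 14 weights λ_j+ρ into Ā_7 (reps in the given 5-coord order):

    λ_1+ρ ↦ (3, 0, 1, 1, 0)
    λ_2+ρ ↦ (0, 0, 1, 2, 1)
    λ_3+ρ ↦ (3, 0, 1, 1, 0)
    λ_4+ρ ↦ (2, 1, 2, 0, 1)
    λ_5+ρ ↦ (3, 0, 1, 1, 0)
    λ_6+ρ ↦ (3, 0, 1, 1, 0)
    λ_7+ρ ↦ (0, 0, 1, 2, 1)
    λ_8+ρ ↦ (2, 1, 2, 0, 1)
    λ_9+ρ ↦ (0, 0, 1, 2, 1)
    λ_10+ρ ↦ (3, 0, 1, 1, 0)
    λ_11+ρ ↦ (0, 1, 0, 1, 1)
    λ_12+ρ ↦ (0, 0, 1, 2, 1)
    λ_13+ρ ↦ (2, 1, 2, 0, 1)
    λ_14+ρ ↦ (2, 1, 2, 0, 1)

Partition of {1..14} into 4 W_7-dot-orbits:

[[1, 3, 5, 6, 10], [2, 7, 9, 12], [4, 8, 13, 14], [11]]


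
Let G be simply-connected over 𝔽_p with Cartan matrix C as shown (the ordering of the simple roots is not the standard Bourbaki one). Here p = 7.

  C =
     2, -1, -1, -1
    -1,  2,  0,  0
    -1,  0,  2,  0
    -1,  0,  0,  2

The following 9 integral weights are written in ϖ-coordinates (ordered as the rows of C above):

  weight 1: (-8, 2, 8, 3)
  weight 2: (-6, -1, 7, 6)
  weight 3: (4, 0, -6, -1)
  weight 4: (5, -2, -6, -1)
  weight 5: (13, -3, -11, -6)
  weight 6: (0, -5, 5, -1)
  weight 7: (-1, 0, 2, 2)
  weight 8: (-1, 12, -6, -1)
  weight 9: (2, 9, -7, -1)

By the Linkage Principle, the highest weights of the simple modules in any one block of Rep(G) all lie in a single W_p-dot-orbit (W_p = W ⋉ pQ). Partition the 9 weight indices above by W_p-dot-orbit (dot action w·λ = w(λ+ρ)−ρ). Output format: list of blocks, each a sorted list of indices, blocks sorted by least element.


C ↔ D_4 under row/col permutation; |W(D_4)| = 192.

W_7-reps of the 9 weights in Ā_7 (same 4-coord order as C):

    [1] (2, 2, 0, 1)
    [2] (2, 2, 0, 1)
    [3] (0, 1, 5, 0)
    [4] (0, 1, 5, 0)
    [5] (2, 2, 0, 1)
    [6] (0, 1, 3, 3)
    [7] (0, 1, 3, 3)
    [8] (0, 1, 5, 0)
    [9] (0, 1, 3, 3)

Linkage partition of the 9 weights (3 classes, p=7):

[[1, 2, 5], [3, 4, 8], [6, 7, 9]]


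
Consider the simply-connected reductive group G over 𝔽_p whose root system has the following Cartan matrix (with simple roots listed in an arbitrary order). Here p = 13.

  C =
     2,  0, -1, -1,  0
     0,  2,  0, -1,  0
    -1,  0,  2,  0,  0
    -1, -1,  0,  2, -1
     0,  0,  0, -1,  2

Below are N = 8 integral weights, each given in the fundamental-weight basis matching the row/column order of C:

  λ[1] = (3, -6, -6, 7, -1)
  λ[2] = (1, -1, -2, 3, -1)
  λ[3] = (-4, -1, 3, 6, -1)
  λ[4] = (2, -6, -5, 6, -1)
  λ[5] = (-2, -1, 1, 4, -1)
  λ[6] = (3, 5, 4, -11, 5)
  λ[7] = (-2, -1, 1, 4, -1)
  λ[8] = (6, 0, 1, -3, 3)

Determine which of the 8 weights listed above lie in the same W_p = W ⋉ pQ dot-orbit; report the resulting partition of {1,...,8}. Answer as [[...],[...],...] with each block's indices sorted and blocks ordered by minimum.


D_5 Cartan matrix, 5 simple roots permuted; ρ=(1,1,1,1,1).

W_13-reps of the 8 weights in Ā_13 (same 5-coord order as C):

  [1] (1, 5, 3, 1, 0) · [2] (1, 0, 1, 4, 0) · [3] (1, 0, 1, 4, 0) · [4] (1, 5, 3, 1, 0) · [5] (1, 0, 1, 4, 0) · [6] (1, 0, 1, 4, 0) · [7] (1, 0, 1, 4, 0) · [8] (1, 1, 2, 1, 2)

Linkage partition of the 8 weights (3 classes, p=13):

[[1, 4], [2, 3, 5, 6, 7], [8]]


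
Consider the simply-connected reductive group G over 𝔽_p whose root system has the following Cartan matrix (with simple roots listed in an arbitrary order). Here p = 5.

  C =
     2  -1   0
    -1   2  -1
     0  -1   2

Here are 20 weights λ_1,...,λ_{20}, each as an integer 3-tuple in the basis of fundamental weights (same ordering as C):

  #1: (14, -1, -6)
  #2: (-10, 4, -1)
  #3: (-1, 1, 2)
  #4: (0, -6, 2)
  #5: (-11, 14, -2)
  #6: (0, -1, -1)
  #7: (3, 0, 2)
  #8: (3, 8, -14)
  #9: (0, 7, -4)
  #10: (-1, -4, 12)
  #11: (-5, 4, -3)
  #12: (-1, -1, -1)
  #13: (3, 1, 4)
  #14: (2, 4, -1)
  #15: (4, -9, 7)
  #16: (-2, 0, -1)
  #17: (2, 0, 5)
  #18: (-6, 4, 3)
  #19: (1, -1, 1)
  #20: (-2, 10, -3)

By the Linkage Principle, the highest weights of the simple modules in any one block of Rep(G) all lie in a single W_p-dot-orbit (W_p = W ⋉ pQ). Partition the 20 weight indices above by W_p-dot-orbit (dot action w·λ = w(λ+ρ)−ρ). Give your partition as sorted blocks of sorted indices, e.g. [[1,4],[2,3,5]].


Cartan matrix: type A_3 (|W|=24); un-permuting the 3 rows.

Ā_5 reps of the 20 weights (A_3, coords as presented):

  λ_1 → (0, 0, 0)
  λ_2 → (1, 0, 0)
  λ_3 → (0, 2, 3)
  λ_4 → (3, 1, 1)
  λ_5 → (1, 0, 0)
  λ_6 → (1, 0, 0)
  λ_7 → (1, 1, 0)
  λ_8 → (1, 1, 0)
  λ_9 → (3, 1, 1)
  λ_10 → (0, 2, 3)
  λ_11 → (3, 1, 1)
  λ_12 → (0, 0, 0)
  λ_13 → (1, 1, 0)
  λ_14 → (0, 2, 3)
  λ_15 → (0, 2, 3)
  λ_16 → (1, 0, 0)
  λ_17 → (1, 1, 0)
  λ_18 → (1, 0, 0)
  λ_19 → (2, 0, 2)
  λ_20 → (1, 1, 0)

Linkage partition of the 20 weights (6 classes, p=5):

[[1, 12], [2, 5, 6, 16, 18], [3, 10, 14, 15], [4, 9, 11], [7, 8, 13, 17, 20], [19]]


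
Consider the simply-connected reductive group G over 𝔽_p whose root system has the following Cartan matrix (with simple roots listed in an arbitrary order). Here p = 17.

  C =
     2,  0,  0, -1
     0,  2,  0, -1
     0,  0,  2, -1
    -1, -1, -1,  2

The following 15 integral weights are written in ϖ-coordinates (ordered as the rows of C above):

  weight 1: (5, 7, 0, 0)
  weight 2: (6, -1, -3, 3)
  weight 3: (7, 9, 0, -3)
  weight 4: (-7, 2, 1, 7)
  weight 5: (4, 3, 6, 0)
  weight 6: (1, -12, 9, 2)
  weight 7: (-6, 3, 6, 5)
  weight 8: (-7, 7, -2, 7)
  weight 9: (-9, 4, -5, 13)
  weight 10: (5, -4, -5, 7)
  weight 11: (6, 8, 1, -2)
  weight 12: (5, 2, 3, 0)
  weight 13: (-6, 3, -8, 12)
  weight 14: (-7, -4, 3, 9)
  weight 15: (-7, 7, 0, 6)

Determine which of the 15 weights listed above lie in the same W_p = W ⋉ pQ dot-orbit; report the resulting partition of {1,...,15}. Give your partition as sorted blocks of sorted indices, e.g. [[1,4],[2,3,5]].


Dynkin diagram of C (from the 6 off-diagonal −1 entries): D_4.

Each λ_j+ρ reduced to Ā_17; 4-tuples below use C's row order:

  1: (6, 8, 1, 1);  2: (7, 0, 2, 2);  3: (6, 8, 1, 1);  4: (6, 3, 2, 2);  5: (5, 4, 7, 0);  6: (6, 3, 2, 2);  7: (5, 4, 7, 0);  8: (6, 8, 1, 1);  9: (6, 3, 2, 2);  10: (6, 3, 4, 1);  11: (6, 8, 1, 1);  12: (6, 3, 4, 1);  13: (5, 4, 7, 0);  14: (6, 3, 4, 1);  15: (6, 8, 1, 1)

Linkage partition of the 15 weights (5 classes, p=17):

[[1, 3, 8, 11, 15], [2], [4, 6, 9], [5, 7, 13], [10, 12, 14]]


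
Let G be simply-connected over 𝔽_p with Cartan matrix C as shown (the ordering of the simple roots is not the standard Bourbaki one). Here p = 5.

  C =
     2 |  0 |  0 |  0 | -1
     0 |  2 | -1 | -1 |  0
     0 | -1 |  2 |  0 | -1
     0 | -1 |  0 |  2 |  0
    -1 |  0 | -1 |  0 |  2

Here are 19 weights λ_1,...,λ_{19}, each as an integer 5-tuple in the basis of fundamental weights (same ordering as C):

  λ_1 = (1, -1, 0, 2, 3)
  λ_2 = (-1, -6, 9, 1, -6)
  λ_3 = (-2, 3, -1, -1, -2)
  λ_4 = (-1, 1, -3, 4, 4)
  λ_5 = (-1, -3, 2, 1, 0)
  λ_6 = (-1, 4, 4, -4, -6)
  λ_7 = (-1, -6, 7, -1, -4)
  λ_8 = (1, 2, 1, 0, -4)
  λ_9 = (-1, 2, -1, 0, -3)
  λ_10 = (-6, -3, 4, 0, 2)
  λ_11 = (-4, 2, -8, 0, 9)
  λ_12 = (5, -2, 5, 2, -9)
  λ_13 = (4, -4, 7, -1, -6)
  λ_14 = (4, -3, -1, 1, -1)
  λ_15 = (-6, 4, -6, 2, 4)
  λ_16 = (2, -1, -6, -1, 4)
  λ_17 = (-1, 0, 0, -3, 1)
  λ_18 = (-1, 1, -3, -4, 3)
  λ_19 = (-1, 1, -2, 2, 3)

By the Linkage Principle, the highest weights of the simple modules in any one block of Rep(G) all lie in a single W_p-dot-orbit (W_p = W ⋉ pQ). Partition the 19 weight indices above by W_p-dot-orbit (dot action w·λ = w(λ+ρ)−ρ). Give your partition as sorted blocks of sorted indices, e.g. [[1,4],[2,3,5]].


Root system A_5: the 5×5 matrix C matches after relabeling.

λ_j+ρ reflected into Ā_5 (⟨·,θ^∨⟩≤5); 5-tuples as given:

  λ_1+ρ ↦ (3, 1, 1, 0, 0) · λ_2+ρ ↦ (0, 0, 0, 2, 0) · λ_3+ρ ↦ (0, 2, 1, 0, 1) · λ_4+ρ ↦ (3, 0, 0, 0, 2) · λ_5+ρ ↦ (0, 2, 1, 0, 1) · λ_6+ρ ↦ (0, 0, 0, 2, 0) · λ_7+ρ ↦ (0, 0, 0, 2, 0) · λ_8+ρ ↦ (0, 2, 1, 0, 1) · λ_9+ρ ↦ (0, 1, 0, 1, 2) · λ_10+ρ ↦ (0, 1, 0, 1, 2) · λ_11+ρ ↦ (0, 1, 0, 1, 2) · λ_12+ρ ↦ (0, 1, 0, 1, 2) · λ_13+ρ ↦ (3, 0, 0, 0, 2) · λ_14+ρ ↦ (3, 0, 0, 0, 2) · λ_15+ρ ↦ (3, 0, 0, 0, 2) · λ_16+ρ ↦ (0, 0, 0, 2, 0) · λ_17+ρ ↦ (0, 1, 0, 1, 2) · λ_18+ρ ↦ (0, 2, 1, 0, 1) · λ_19+ρ ↦ (3, 1, 1, 0, 0)

The 19 indices split into 5 linkage classes (same alcove rep ⇔ same W_5-dot-orbit):

[[1, 19], [2, 6, 7, 16], [3, 5, 8, 18], [4, 13, 14, 15], [9, 10, 11, 12, 17]]


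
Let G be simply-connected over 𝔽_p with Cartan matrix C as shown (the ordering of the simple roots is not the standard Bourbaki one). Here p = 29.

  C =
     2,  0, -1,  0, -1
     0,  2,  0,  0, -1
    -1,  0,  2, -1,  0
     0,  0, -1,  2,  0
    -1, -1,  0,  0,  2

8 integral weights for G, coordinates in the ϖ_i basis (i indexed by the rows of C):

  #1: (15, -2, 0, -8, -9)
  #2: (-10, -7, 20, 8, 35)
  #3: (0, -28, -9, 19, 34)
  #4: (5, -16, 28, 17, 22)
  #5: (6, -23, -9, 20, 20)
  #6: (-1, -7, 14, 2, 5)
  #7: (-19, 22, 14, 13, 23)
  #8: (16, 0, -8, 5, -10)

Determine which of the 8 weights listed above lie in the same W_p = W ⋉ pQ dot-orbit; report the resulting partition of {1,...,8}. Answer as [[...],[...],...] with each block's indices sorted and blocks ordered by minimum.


C ↔ A_5 under row/col permutation; |W(A_5)| = 720.

W_29-reps of the 8 weights in Ā_29 (same 5-coord order as C):

  1: (1, 8, 6, 1, 1);  2: (1, 8, 6, 1, 1);  3: (1, 8, 6, 1, 1);  4: (0, 6, 15, 3, 0);  5: (1, 8, 6, 1, 1);  6: (0, 6, 15, 3, 0);  7: (0, 6, 15, 3, 0);  8: (1, 8, 6, 1, 1)

Grouping the 8 weights by Ā_29-representative: 2 linkage classes.

[[1, 2, 3, 5, 8], [4, 6, 7]]


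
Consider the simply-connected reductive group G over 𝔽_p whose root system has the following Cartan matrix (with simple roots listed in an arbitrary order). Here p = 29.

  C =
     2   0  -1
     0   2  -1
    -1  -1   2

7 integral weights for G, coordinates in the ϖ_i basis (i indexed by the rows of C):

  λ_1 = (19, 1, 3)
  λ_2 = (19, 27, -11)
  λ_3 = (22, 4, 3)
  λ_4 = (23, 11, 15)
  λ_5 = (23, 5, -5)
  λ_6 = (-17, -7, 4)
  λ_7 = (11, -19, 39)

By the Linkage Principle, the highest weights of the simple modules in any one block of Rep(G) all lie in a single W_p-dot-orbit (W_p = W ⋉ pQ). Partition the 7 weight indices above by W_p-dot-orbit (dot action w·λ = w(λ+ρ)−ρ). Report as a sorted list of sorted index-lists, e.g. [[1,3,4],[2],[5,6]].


Root system A_3: the 3×3 matrix C matches after relabeling.

Alcove-folded reps (p=29, 7 weights, presented ϖ-order):

  λ_1 → (20, 2, 4) · λ_2 → (1, 9, 10) · λ_3 → (20, 2, 4) · λ_4 → (1, 11, 5) · λ_5 → (20, 2, 4) · λ_6 → (1, 11, 5) · λ_7 → (11, 5, 6)

Linkage partition of the 7 weights (4 classes, p=29):

[[1, 3, 5], [2], [4, 6], [7]]


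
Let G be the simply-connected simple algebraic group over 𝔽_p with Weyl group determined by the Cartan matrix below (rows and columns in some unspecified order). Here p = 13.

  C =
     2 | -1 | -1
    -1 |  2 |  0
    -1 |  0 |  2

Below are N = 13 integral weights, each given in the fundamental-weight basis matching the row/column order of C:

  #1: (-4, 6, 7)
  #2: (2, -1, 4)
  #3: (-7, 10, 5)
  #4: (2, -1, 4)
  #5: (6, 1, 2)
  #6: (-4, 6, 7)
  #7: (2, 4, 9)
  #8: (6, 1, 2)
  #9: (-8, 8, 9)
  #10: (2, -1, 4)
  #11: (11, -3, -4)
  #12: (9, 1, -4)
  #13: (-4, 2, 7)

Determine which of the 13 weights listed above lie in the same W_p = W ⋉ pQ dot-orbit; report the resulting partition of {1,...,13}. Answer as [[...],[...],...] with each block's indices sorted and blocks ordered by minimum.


Root system A_3: the 3×3 matrix C matches after relabeling.

Alcove-folded reps (p=13, 13 weights, presented ϖ-order):

  λ_1+ρ ↦ (3, 4, 5)
  λ_2+ρ ↦ (3, 0, 5)
  λ_3+ρ ↦ (6, 5, 0)
  λ_4+ρ ↦ (3, 0, 5)
  λ_5+ρ ↦ (7, 2, 3)
  λ_6+ρ ↦ (3, 4, 5)
  λ_7+ρ ↦ (3, 0, 5)
  λ_8+ρ ↦ (7, 2, 3)
  λ_9+ρ ↦ (7, 2, 3)
  λ_10+ρ ↦ (3, 0, 5)
  λ_11+ρ ↦ (7, 2, 3)
  λ_12+ρ ↦ (7, 2, 3)
  λ_13+ρ ↦ (3, 0, 5)

Partition of {1..13} into 4 W_13-dot-orbits:

[[1, 6], [2, 4, 7, 10, 13], [3], [5, 8, 9, 11, 12]]


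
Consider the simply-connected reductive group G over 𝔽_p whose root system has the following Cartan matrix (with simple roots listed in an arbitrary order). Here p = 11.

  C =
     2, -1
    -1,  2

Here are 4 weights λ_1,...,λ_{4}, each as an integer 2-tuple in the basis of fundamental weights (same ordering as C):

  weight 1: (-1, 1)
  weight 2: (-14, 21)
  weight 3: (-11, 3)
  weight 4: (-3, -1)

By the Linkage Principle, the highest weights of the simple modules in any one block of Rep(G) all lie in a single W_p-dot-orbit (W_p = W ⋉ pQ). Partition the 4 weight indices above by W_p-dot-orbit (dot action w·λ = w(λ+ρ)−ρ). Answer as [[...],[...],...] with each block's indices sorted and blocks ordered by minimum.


Root system A_2: the 2×2 matrix C matches after relabeling.

W_11-reps of the 4 weights in Ā_11 (same 2-coord order as C):

    1: (0, 2)
    2: (0, 2)
    3: (4, 6)
    4: (0, 2)

2 distinct reps among the 4 weights ⇒ 2 W_11-linkage classes:

[[1, 2, 4], [3]]


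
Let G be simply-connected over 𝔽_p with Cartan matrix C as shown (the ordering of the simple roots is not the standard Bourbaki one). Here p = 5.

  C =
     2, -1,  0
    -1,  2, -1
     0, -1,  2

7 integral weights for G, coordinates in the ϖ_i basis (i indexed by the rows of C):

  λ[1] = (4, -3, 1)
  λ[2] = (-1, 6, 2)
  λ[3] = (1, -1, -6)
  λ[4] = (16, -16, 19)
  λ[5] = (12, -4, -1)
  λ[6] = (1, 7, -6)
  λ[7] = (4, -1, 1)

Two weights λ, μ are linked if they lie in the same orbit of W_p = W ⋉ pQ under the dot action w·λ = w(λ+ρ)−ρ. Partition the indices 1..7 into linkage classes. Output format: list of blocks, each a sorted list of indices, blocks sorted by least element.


Type A_3, rank 3, |W|=24; reorder rows/cols to standard.

Folding the 7 weights λ_j+ρ into Ā_5 (reps in the given 3-coord order):

  λ_1+ρ ↦ (3, 2, 0) · λ_2+ρ ↦ (3, 0, 0) · λ_3+ρ ↦ (3, 2, 0) · λ_4+ρ ↦ (3, 2, 0) · λ_5+ρ ↦ (3, 2, 0) · λ_6+ρ ↦ (3, 0, 0) · λ_7+ρ ↦ (3, 0, 0)

These 7 weights hit 2 W_5-dot-orbits; sizes (4, 3):

[[1, 3, 4, 5], [2, 6, 7]]


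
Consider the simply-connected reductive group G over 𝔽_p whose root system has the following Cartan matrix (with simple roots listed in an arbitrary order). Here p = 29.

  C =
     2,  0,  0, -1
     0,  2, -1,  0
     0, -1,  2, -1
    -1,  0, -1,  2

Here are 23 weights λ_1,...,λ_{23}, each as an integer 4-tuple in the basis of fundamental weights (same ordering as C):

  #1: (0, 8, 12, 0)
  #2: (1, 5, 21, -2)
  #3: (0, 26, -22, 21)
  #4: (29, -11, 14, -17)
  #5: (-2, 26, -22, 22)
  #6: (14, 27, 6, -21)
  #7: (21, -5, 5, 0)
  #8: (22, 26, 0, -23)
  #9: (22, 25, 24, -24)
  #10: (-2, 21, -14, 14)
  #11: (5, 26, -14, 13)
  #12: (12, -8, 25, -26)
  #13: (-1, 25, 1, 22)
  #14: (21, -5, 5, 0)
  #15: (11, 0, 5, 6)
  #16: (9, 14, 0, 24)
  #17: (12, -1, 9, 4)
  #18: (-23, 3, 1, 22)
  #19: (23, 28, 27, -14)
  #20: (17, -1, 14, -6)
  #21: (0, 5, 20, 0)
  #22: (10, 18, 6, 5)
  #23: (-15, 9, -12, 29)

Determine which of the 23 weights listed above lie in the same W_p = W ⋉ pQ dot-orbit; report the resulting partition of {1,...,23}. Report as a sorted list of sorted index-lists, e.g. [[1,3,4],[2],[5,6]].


A_4 Cartan matrix, 4 simple roots permuted; ρ=(1,1,1,1).

Ā_29 reps of the 23 weights (A_4, coords as presented):

  λ_1 → (1, 9, 13, 1)
  λ_2 → (1, 6, 21, 1)
  λ_3 → (1, 6, 21, 1)
  λ_4 → (13, 0, 10, 5)
  λ_5 → (1, 6, 21, 1)
  λ_6 → (1, 9, 13, 1)
  λ_7 → (22, 4, 2, 1)
  λ_8 → (1, 6, 21, 1)
  λ_9 → (22, 4, 2, 1)
  λ_10 → (1, 9, 13, 1)
  λ_11 → (1, 9, 13, 1)
  λ_12 → (12, 1, 6, 7)
  λ_13 → (22, 4, 2, 1)
  λ_14 → (22, 4, 2, 1)
  λ_15 → (12, 1, 6, 7)
  λ_16 → (12, 1, 6, 7)
  λ_17 → (13, 0, 10, 5)
  λ_18 → (22, 4, 2, 1)
  λ_19 → (13, 0, 10, 5)
  λ_20 → (13, 0, 10, 5)
  λ_21 → (1, 6, 21, 1)
  λ_22 → (3, 5, 7, 3)
  λ_23 → (13, 0, 10, 5)

Partition of {1..23} into 6 W_29-dot-orbits:

[[1, 6, 10, 11], [2, 3, 5, 8, 21], [4, 17, 19, 20, 23], [7, 9, 13, 14, 18], [12, 15, 16], [22]]


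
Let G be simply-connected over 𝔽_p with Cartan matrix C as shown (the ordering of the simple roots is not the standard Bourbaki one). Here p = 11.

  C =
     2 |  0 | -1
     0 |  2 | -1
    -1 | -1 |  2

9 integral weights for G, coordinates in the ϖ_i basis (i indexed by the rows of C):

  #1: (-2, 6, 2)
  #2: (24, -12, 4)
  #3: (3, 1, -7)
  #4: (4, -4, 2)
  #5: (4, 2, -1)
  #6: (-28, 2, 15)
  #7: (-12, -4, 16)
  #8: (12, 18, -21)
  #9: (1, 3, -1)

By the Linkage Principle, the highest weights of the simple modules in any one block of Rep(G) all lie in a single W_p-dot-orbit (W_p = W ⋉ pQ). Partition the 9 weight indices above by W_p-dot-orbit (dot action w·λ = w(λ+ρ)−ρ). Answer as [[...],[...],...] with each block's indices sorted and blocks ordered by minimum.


C ↔ A_3 under row/col permutation; |W(A_3)| = 24.

Alcove-folded reps (p=11, 9 weights, presented ϖ-order):

    λ_1+ρ ↦ (1, 7, 2)
    λ_2+ρ ↦ (5, 3, 0)
    λ_3+ρ ↦ (2, 4, 0)
    λ_4+ρ ↦ (5, 3, 0)
    λ_5+ρ ↦ (5, 3, 0)
    λ_6+ρ ↦ (5, 3, 0)
    λ_7+ρ ↦ (5, 3, 0)
    λ_8+ρ ↦ (1, 7, 2)
    λ_9+ρ ↦ (2, 4, 0)

These 9 weights hit 3 W_11-dot-orbits; sizes (2, 5, 2):

[[1, 8], [2, 4, 5, 6, 7], [3, 9]]


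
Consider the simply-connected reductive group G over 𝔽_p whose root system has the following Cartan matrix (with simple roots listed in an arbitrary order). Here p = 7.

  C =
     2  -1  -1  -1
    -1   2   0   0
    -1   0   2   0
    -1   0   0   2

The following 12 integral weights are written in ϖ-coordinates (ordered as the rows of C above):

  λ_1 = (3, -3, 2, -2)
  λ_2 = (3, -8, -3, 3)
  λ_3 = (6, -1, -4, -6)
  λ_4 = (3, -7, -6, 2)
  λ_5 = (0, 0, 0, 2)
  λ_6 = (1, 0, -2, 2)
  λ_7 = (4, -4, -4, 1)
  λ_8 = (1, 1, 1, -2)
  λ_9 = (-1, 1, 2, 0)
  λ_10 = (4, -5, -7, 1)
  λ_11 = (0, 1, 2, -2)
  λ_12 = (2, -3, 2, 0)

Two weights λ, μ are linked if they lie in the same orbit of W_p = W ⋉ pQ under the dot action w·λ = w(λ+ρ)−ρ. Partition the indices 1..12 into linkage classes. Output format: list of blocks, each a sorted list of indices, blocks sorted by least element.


Type D_4, rank 4, |W|=192; reorder rows/cols to standard.

Ā_7 reps of the 12 weights (D_4, coords as presented):

  1: (0, 2, 3, 1)
  2: (0, 2, 3, 1)
  3: (0, 1, 2, 4)
  4: (0, 1, 2, 4)
  5: (1, 1, 1, 3)
  6: (1, 1, 1, 3)
  7: (1, 2, 2, 1)
  8: (1, 2, 2, 1)
  9: (0, 2, 3, 1)
  10: (1, 1, 1, 3)
  11: (0, 2, 3, 1)
  12: (0, 2, 3, 1)

Linkage partition of the 12 weights (4 classes, p=7):

[[1, 2, 9, 11, 12], [3, 4], [5, 6, 10], [7, 8]]


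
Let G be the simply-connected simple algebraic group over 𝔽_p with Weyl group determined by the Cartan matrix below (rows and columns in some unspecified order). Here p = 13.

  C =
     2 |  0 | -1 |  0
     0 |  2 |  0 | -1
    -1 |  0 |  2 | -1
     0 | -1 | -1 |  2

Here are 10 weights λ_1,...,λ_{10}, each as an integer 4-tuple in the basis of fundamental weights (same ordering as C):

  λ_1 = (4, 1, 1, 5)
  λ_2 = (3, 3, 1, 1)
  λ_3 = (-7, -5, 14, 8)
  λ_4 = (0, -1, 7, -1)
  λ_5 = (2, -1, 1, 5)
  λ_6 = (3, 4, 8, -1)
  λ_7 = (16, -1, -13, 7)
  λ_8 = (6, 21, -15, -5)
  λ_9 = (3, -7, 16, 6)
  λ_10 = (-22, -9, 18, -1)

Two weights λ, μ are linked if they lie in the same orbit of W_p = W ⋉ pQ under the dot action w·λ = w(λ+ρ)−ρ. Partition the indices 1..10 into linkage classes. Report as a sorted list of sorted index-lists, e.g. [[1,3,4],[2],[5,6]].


Type A_4, rank 4, |W|=120; reorder rows/cols to standard.

Each λ_j+ρ reduced to Ā_13; 4-tuples below use C's row order:

  λ_1 → (3, 0, 2, 6)
  λ_2 → (4, 4, 2, 2)
  λ_3 → (4, 4, 2, 2)
  λ_4 → (1, 0, 8, 0)
  λ_5 → (3, 0, 2, 6)
  λ_6 → (1, 0, 8, 0)
  λ_7 → (1, 0, 8, 0)
  λ_8 → (4, 4, 2, 2)
  λ_9 → (4, 4, 2, 2)
  λ_10 → (3, 0, 2, 6)

Partition of {1..10} into 3 W_13-dot-orbits:

[[1, 5, 10], [2, 3, 8, 9], [4, 6, 7]]


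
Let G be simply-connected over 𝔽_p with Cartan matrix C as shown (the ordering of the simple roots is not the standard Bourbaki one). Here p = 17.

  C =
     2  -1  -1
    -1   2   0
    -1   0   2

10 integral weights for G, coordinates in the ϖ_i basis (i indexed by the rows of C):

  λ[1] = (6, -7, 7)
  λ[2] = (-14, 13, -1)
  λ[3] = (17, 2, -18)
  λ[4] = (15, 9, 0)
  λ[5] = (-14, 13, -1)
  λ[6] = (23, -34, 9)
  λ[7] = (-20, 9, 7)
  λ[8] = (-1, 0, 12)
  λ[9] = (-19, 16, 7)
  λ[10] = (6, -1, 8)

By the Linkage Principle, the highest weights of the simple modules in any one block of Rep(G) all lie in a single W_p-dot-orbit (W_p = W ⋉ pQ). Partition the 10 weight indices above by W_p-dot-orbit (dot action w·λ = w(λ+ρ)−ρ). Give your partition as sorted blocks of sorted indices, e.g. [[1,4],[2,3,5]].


Cartan matrix: type A_3 (|W|=24); un-permuting the 3 rows.

Each λ_j+ρ reduced to Ā_17; 3-tuples below use C's row order:

    λ_1+ρ ↦ (1, 6, 8)
    λ_2+ρ ↦ (0, 1, 13)
    λ_3+ρ ↦ (0, 1, 13)
    λ_4+ρ ↦ (7, 0, 9)
    λ_5+ρ ↦ (0, 1, 13)
    λ_6+ρ ↦ (7, 0, 9)
    λ_7+ρ ↦ (1, 6, 8)
    λ_8+ρ ↦ (0, 1, 13)
    λ_9+ρ ↦ (7, 0, 9)
    λ_10+ρ ↦ (7, 0, 9)

The 10 indices split into 3 linkage classes (same alcove rep ⇔ same W_17-dot-orbit):

[[1, 7], [2, 3, 5, 8], [4, 6, 9, 10]]


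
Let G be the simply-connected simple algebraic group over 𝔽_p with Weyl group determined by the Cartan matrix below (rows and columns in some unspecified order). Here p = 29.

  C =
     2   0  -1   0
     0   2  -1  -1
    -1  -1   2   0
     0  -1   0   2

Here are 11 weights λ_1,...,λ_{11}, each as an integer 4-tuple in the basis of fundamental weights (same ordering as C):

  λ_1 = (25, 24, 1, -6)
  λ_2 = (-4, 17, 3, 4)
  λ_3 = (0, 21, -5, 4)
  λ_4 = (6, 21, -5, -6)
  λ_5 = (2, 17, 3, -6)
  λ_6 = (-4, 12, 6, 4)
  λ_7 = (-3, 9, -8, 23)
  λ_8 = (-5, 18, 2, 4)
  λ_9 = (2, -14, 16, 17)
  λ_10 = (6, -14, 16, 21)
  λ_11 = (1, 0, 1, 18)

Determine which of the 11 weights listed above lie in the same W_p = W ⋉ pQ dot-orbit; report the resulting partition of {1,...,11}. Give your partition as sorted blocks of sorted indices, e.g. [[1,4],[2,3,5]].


Cartan matrix: type A_4 (|W|=120); un-permuting the 4 rows.

Alcove-folded reps (p=29, 11 weights, presented ϖ-order):

  [1] (2, 1, 2, 19);  [2] (3, 18, 1, 5);  [3] (3, 18, 1, 5);  [4] (3, 13, 4, 5);  [5] (3, 13, 4, 5);  [6] (3, 13, 4, 5);  [7] (2, 1, 2, 19);  [8] (3, 18, 1, 5);  [9] (3, 13, 4, 5);  [10] (3, 13, 4, 5);  [11] (2, 1, 2, 19)

These 11 weights hit 3 W_29-dot-orbits; sizes (3, 3, 5):

[[1, 7, 11], [2, 3, 8], [4, 5, 6, 9, 10]]


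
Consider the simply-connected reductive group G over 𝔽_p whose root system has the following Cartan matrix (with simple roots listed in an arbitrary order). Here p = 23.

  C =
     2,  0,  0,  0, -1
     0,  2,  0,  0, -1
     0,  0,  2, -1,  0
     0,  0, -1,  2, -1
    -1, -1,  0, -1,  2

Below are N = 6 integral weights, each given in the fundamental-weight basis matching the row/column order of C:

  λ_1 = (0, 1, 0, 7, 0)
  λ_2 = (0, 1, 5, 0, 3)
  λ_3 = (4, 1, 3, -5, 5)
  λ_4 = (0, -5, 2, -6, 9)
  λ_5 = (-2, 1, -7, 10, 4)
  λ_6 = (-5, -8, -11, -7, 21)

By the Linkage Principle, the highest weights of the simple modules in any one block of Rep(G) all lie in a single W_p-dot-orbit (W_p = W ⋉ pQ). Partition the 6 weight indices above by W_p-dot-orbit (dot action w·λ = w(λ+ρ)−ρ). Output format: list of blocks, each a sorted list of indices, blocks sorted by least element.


Cartan matrix: type D_5 (|W|=1920); un-permuting the 5 rows.

W_23-reps of the 6 weights in Ā_23 (same 5-coord order as C):

  λ_1+ρ ↦ (1, 2, 1, 8, 1) · λ_2+ρ ↦ (1, 2, 6, 1, 4) · λ_3+ρ ↦ (5, 2, 0, 4, 2) · λ_4+ρ ↦ (1, 4, 2, 3, 1) · λ_5+ρ ↦ (1, 2, 6, 1, 4) · λ_6+ρ ↦ (1, 2, 6, 1, 4)

The 6 indices split into 4 linkage classes (same alcove rep ⇔ same W_23-dot-orbit):

[[1], [2, 5, 6], [3], [4]]


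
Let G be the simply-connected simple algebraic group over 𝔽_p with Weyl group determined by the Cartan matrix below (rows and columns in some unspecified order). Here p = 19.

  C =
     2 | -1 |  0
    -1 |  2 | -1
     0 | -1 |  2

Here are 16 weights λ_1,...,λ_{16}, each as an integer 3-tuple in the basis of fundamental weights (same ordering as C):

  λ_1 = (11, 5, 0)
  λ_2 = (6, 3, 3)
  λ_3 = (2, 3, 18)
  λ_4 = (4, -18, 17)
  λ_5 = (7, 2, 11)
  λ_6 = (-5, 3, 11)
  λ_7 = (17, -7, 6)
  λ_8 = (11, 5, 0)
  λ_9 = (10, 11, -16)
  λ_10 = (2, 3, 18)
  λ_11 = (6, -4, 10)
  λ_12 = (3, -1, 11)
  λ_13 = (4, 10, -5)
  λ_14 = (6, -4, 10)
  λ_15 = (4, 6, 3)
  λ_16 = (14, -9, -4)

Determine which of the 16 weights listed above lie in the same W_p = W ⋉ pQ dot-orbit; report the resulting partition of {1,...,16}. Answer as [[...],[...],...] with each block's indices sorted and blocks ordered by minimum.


Dynkin diagram of C (from the 4 off-diagonal −1 entries): A_3.

Alcove-folded reps (p=19, 16 weights, presented ϖ-order):

  1: (12, 6, 1) · 2: (7, 4, 4) · 3: (4, 0, 12) · 4: (12, 5, 1) · 5: (4, 3, 8) · 6: (4, 0, 12) · 7: (12, 6, 1) · 8: (12, 6, 1) · 9: (4, 3, 8) · 10: (4, 0, 12) · 11: (4, 3, 8) · 12: (4, 0, 12) · 13: (5, 7, 4) · 14: (4, 3, 8) · 15: (5, 7, 4) · 16: (4, 3, 8)

These 16 weights hit 6 W_19-dot-orbits; sizes (3, 1, 4, 1, 5, 2):

[[1, 7, 8], [2], [3, 6, 10, 12], [4], [5, 9, 11, 14, 16], [13, 15]]


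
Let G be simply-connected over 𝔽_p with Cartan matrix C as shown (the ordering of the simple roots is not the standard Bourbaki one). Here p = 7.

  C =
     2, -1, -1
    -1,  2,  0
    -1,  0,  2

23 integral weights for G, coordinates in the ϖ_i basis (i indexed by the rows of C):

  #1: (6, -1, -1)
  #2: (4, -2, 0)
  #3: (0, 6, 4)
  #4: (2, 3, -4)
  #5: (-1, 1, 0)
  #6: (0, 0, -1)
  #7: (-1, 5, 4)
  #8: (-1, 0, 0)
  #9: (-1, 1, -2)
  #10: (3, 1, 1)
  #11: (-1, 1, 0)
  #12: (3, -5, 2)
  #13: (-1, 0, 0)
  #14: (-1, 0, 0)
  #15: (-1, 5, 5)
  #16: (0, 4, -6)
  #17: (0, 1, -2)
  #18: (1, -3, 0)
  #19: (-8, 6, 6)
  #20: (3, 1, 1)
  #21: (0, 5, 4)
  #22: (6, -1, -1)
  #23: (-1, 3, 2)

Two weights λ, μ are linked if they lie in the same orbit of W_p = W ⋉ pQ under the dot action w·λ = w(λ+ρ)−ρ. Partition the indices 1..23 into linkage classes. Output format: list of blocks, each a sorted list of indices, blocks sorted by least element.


Type A_3, rank 3, |W|=24; reorder rows/cols to standard.

Alcove-folded reps (p=7, 23 weights, presented ϖ-order):

  1: (7, 0, 0)
  2: (4, 1, 1)
  3: (0, 1, 1)
  4: (0, 4, 3)
  5: (0, 2, 1)
  6: (1, 1, 0)
  7: (0, 2, 1)
  8: (0, 1, 1)
  9: (1, 1, 0)
  10: (4, 1, 1)
  11: (0, 2, 1)
  12: (0, 4, 3)
  13: (0, 1, 1)
  14: (0, 1, 1)
  15: (0, 1, 1)
  16: (4, 1, 1)
  17: (0, 2, 1)
  18: (0, 2, 1)
  19: (7, 0, 0)
  20: (4, 1, 1)
  21: (1, 1, 0)
  22: (7, 0, 0)
  23: (0, 4, 3)

These 23 weights hit 6 W_7-dot-orbits; sizes (3, 4, 5, 3, 5, 3):

[[1, 19, 22], [2, 10, 16, 20], [3, 8, 13, 14, 15], [4, 12, 23], [5, 7, 11, 17, 18], [6, 9, 21]]


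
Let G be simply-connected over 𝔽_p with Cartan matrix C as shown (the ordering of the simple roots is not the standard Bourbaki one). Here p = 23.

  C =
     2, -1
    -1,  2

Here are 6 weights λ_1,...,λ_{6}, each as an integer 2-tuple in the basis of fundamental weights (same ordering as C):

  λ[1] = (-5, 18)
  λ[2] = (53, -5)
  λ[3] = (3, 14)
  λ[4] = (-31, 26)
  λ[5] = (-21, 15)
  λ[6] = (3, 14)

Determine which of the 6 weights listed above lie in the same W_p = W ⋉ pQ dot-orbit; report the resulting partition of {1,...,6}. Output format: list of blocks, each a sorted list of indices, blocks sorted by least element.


Dynkin diagram of C (from the 2 off-diagonal −1 entries): A_2.

Each λ_j+ρ reduced to Ā_23; 2-tuples below use C's row order:

  λ_1+ρ ↦ (4, 15) · λ_2+ρ ↦ (4, 15) · λ_3+ρ ↦ (4, 15) · λ_4+ρ ↦ (16, 4) · λ_5+ρ ↦ (16, 4) · λ_6+ρ ↦ (4, 15)

Grouping the 6 weights by Ā_23-representative: 2 linkage classes.

[[1, 2, 3, 6], [4, 5]]


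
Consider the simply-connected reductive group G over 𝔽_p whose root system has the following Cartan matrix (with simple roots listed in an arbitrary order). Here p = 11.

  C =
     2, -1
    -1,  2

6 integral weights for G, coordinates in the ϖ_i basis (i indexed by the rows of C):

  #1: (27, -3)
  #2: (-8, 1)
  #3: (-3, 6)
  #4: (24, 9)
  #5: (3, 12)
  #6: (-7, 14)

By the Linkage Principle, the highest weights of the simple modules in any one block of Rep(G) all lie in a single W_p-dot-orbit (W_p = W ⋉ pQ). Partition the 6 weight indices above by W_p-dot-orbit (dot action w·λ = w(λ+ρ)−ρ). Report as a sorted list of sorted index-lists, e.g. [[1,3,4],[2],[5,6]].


Dynkin diagram of C (from the 2 off-diagonal −1 entries): A_2.

Folding the 6 weights λ_j+ρ into Ā_11 (reps in the given 2-coord order):

  [1] (2, 5)
  [2] (2, 5)
  [3] (2, 5)
  [4] (8, 2)
  [5] (2, 5)
  [6] (2, 5)

Partition of {1..6} into 2 W_11-dot-orbits:

[[1, 2, 3, 5, 6], [4]]
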